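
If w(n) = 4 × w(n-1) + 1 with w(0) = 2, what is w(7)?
Computing step by step:
w(0) = 2
w(1) = 4 × 2 + 1 = 9
w(2) = 4 × 9 + 1 = 37
w(3) = 4 × 37 + 1 = 149
w(4) = 4 × 149 + 1 = 597
w(5) = 4 × 597 + 1 = 2389
w(6) = 4 × 2389 + 1 = 9557
w(7) = 4 × 9557 + 1 = 38229

38229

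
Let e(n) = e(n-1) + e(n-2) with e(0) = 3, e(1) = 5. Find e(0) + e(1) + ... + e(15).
Computing the sequence terms: 3, 5, 8, 13, 21, 34, 55, 89, 144, 233, 377, 610, 987, 1597, 2584, 4181
Adding these values together:

10941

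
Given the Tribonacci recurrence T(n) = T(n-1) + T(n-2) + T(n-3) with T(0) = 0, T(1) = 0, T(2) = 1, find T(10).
Computing the sequence terms:
0, 0, 1, 1, 2, 4, 7, 13, 24, 44, 81

81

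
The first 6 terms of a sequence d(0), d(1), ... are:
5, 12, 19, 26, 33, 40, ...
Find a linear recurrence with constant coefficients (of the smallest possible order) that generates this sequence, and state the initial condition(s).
Look for the lowest-order linear relation among consecutive terms.
Observation: consecutive differences are constant (= 7).
Check at n=2: 1·12 + 7 = 19. ✓

d(n) = d(n-1) + 7, d(0) = 5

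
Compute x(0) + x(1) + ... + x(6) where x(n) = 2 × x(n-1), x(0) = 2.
Computing the sequence terms: 2, 4, 8, 16, 32, 64, 128
Adding these values together:

254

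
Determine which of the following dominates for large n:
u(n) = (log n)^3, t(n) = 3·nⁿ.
Comparing growth rates:
Growth-rate hierarchy: log n ≺ any polynomial ≺ any exponential cⁿ (c>1) ≺ n! ≺ nⁿ.
super-exponential nⁿ dominates polylogarithmic (log n)^3 asymptotically.

t(n) grows faster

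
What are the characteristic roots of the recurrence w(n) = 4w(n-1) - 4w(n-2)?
Substitute w(n) = rⁿ and divide through by rⁿ⁻²: r² - 4r + 4 = 0
Factor: (r - 2)² = 0, so r = 2 (double root).
General solution: w(n) = (A + Bn)·2ⁿ

Characteristic: r² - 4r + 4 = 0, Roots: r = 2 (double root)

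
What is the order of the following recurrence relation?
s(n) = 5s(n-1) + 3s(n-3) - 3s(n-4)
The order is the largest lag k for which s(n-k) appears. Here the deepest term is s(n-4), so the order is 4.

Order 4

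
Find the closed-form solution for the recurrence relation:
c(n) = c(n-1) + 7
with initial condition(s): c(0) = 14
Recurrence: c(n) = c(n-1) + 7, initial: c(0) = 14.
Each step adds 7, so c(n) = c(0) + 7n = 7n + 14.

c(n) = 7n + 14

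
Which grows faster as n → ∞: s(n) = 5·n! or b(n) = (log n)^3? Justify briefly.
Comparing growth rates:
Growth-rate hierarchy: log n ≺ any polynomial ≺ any exponential cⁿ (c>1) ≺ n! ≺ nⁿ.
factorial dominates polylogarithmic (log n)^3 asymptotically.

s(n) grows faster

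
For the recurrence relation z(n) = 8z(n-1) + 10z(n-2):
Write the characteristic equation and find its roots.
Substitute z(n) = rⁿ and divide through by rⁿ⁻²: r² - 8r - 10 = 0
Discriminant: 8² + 4·10 = 104, not a perfect square, so by the quadratic formula r = (8 ± √104)/2.
General solution: z(n) = A·r₁ⁿ + B·r₂ⁿ where r₁,r₂ = (8 ± √104)/2

Characteristic: r² - 8r - 10 = 0, Roots: r = (8 ± √104)/2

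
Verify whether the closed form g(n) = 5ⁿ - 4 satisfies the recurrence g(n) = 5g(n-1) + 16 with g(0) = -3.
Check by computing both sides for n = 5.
From the recurrence with g(0) = -3:
  g(0) = -3, g(1) = 1, g(2) = 21, g(3) = 121, g(4) = 621, g(5) = 3121
  so the recurrence gives g(5) = 3121.
From the proposed closed form g(n) = 5ⁿ - 4:
  g(5) = 3121.
Both sides give 3121 at n = 5, and the initial condition(s) match, so the closed form is consistent.

Yes, the closed form is correct.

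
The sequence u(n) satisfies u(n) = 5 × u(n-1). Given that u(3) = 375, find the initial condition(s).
In general u(n) = 5ⁿ · u(0). At n = 3: u(0) = u(3) / 5^3 = 375 / 125 = 3.

u(0) = 3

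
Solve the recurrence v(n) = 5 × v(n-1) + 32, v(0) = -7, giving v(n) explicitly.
Recurrence: v(n) = 5 × v(n-1) + 32, initial: v(0) = -7.
Try v(n) = A·5ⁿ + C. Substituting: A·5ⁿ + C = 5(A·5ⁿ⁻¹ + C) + 32 = A·5ⁿ + 5C + 32, so C = 5C + 32, giving C = -8. Then v(0) = A - 8 = -7 gives A = 1.

v(n) = 5ⁿ - 8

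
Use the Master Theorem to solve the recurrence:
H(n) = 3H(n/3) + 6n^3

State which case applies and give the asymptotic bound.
Master Theorem template: H(n) = a·H(n/b) + f(n).
Here: a=3, b=3, f(n)=6n^3
Compute log_b(a) = log_3(3) = 1.
f(n) = 6n^3 = Ω(n^(1+ε)) with ε = 2, and the regularity condition holds (a·f(n/b) = (a/b^3)·f(n) with a/b^3 = 3^-2 < 1). Case 3: H(n) = Θ(f(n)) = Θ(n^3).

Case 3: H(n) = Θ(n^3)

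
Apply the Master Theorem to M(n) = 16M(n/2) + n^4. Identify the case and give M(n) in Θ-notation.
Master Theorem template: M(n) = a·M(n/b) + f(n).
Here: a=16, b=2, f(n)=n^4
Compute log_b(a) = log_2(16) = 4.
f(n) = n^4 = Θ(n^4). Case 2: M(n) = Θ(n^4 log n).

Case 2: M(n) = Θ(n^4 log n)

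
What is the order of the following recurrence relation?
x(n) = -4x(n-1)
The order is the largest lag k for which x(n-k) appears. Here the deepest term is x(n-1), so the order is 1.

Order 1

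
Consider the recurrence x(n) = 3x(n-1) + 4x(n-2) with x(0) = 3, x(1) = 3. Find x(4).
Computing the sequence terms:
3, 3, 21, 75, 309

309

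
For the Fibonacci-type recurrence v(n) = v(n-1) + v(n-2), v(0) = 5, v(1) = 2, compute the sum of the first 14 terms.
Computing the sequence terms: 5, 2, 7, 9, 16, 25, 41, 66, 107, 173, 280, 453, 733, 1186
Adding these values together:

3103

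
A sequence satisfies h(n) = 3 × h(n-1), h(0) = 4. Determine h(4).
Computing step by step:
h(0) = 4
h(1) = 3 × 4 = 12
h(2) = 3 × 12 = 36
h(3) = 3 × 36 = 108
h(4) = 3 × 108 = 324

324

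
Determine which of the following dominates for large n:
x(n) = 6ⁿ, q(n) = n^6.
Comparing growth rates:
Growth-rate hierarchy: log n ≺ any polynomial ≺ any exponential cⁿ (c>1) ≺ n! ≺ nⁿ.
exponential base 6 dominates polynomial degree 6 asymptotically.

x(n) grows faster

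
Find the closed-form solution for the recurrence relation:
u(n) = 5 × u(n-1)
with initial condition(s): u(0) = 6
Recurrence: u(n) = 5 × u(n-1), initial: u(0) = 6.
Each term is 5 times the previous, so this is geometric with ratio 5. After n steps: u(n) = u(0)·5ⁿ = 6·5ⁿ.

u(n) = 6·5ⁿ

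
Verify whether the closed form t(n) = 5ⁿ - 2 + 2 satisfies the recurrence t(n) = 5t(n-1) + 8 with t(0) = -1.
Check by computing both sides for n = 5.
From the recurrence with t(0) = -1:
  t(0) = -1, t(1) = 3, t(2) = 23, t(3) = 123, t(4) = 623, t(5) = 3123
  so the recurrence gives t(5) = 3123.
From the proposed closed form t(n) = 5ⁿ - 2 + 2:
  t(5) = 3125.
The recurrence gives 3123 but the closed form gives 3125, so the closed form does not satisfy the recurrence.

No, the closed form is incorrect.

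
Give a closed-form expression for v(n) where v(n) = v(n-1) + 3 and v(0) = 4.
Recurrence: v(n) = v(n-1) + 3, initial: v(0) = 4.
Each step adds 3, so v(n) = v(0) + 3n = 3n + 4.

v(n) = 3n + 4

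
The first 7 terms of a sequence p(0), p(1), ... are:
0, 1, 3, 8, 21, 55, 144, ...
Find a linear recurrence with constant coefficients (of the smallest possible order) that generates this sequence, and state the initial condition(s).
Look for the lowest-order linear relation among consecutive terms.
Observation: p(n) - 3·p(n-1) - (-1)·p(n-2) = 0 holds for the shown terms, and no order-1 relation p(n) = α·p(n-1) + β fits.
Check at n=3: 3·3 + (-1)·1 = 8. ✓

p(n) = 3p(n-1) - p(n-2), p(0) = 0, p(1) = 1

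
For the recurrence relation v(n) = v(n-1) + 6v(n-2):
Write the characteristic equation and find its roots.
Substitute v(n) = rⁿ and divide through by rⁿ⁻²: r² - r - 6 = 0
Factor: (r - 3)(r + 2) = 0, so r = 3, -2.
General solution: v(n) = A·3ⁿ + B·(-2)ⁿ

Characteristic: r² - r - 6 = 0, Roots: r = 3, -2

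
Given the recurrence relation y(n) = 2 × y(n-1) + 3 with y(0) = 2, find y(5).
Computing step by step:
y(0) = 2
y(1) = 2 × 2 + 3 = 7
y(2) = 2 × 7 + 3 = 17
y(3) = 2 × 17 + 3 = 37
y(4) = 2 × 37 + 3 = 77
y(5) = 2 × 77 + 3 = 157

157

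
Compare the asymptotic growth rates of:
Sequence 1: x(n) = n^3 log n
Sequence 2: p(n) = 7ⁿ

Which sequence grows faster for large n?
Comparing growth rates:
Growth-rate hierarchy: log n ≺ any polynomial ≺ any exponential cⁿ (c>1) ≺ n! ≺ nⁿ.
exponential base 7 dominates polynomial degree 3 (with log factor) asymptotically.

p(n) grows faster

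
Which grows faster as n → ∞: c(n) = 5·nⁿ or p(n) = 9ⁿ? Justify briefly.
Comparing growth rates:
Growth-rate hierarchy: log n ≺ any polynomial ≺ any exponential cⁿ (c>1) ≺ n! ≺ nⁿ.
super-exponential nⁿ dominates exponential base 9 asymptotically.

c(n) grows faster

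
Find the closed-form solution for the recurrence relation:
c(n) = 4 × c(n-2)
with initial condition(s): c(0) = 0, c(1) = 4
Recurrence: c(n) = 4 × c(n-2), initial: c(0) = 0, c(1) = 4.
Characteristic equation: r² - 4 = 0, which factors as (r - 2)(r + 2) = 0, so r = 2, -2. General solution c(n) = A·2ⁿ + B·(-2)ⁿ. From c(0) = 0: A + B = 0. From c(1) = 4: 2A - 2B = 4. Solving gives A = 1, B = -1.

c(n) = 2ⁿ - (-2)ⁿ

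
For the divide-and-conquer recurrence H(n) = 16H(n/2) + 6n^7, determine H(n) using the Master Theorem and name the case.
Master Theorem template: H(n) = a·H(n/b) + f(n).
Here: a=16, b=2, f(n)=6n^7
Compute log_b(a) = log_2(16) = 4.
f(n) = 6n^7 = Ω(n^(4+ε)) with ε = 3, and the regularity condition holds (a·f(n/b) = (a/b^7)·f(n) with a/b^7 = 2^-3 < 1). Case 3: H(n) = Θ(f(n)) = Θ(n^7).

Case 3: H(n) = Θ(n^7)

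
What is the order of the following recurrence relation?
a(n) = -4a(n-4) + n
The order is the largest lag k for which a(n-k) appears. Here the deepest term is a(n-4) (the n term is non-homogeneous and does not affect the order), so the order is 4.

Order 4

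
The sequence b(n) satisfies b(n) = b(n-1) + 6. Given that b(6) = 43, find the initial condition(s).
b(6) = b(0) + 6·6, so b(0) = 43 - 36 = 7.

b(0) = 7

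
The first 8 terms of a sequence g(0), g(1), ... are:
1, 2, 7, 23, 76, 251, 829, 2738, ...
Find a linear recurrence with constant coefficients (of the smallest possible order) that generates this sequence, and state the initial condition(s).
Look for the lowest-order linear relation among consecutive terms.
Observation: g(n) - 3·g(n-1) - (1)·g(n-2) = 0 holds for the shown terms, and no order-1 relation g(n) = α·g(n-1) + β fits.
Check at n=3: 3·7 + (1)·2 = 23. ✓

g(n) = 3g(n-1) + g(n-2), g(0) = 1, g(1) = 2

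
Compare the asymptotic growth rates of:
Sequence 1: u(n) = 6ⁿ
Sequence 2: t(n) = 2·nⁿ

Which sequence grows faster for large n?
Comparing growth rates:
Growth-rate hierarchy: log n ≺ any polynomial ≺ any exponential cⁿ (c>1) ≺ n! ≺ nⁿ.
super-exponential nⁿ dominates exponential base 6 asymptotically.

t(n) grows faster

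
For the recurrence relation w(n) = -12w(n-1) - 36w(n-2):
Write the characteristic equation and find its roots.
Substitute w(n) = rⁿ and divide through by rⁿ⁻²: r² + 12r + 36 = 0
Factor: (r + 6)² = 0, so r = -6 (double root).
General solution: w(n) = (A + Bn)·(-6)ⁿ

Characteristic: r² + 12r + 36 = 0, Roots: r = -6 (double root)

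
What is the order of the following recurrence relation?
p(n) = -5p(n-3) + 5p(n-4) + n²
The order is the largest lag k for which p(n-k) appears. Here the deepest term is p(n-4) (the n² term is non-homogeneous and does not affect the order), so the order is 4.

Order 4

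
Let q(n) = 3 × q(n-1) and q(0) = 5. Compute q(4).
Computing step by step:
q(0) = 5
q(1) = 3 × 5 = 15
q(2) = 3 × 15 = 45
q(3) = 3 × 45 = 135
q(4) = 3 × 135 = 405

405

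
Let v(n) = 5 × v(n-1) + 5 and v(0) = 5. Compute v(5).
Computing step by step:
v(0) = 5
v(1) = 5 × 5 + 5 = 30
v(2) = 5 × 30 + 5 = 155
v(3) = 5 × 155 + 5 = 780
v(4) = 5 × 780 + 5 = 3905
v(5) = 5 × 3905 + 5 = 19530

19530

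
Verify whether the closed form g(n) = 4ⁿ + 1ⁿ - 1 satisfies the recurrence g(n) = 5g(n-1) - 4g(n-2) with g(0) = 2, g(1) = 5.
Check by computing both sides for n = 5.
From the recurrence with g(0) = 2, g(1) = 5:
  g(0) = 2, g(1) = 5, g(2) = 17, g(3) = 65, g(4) = 257, g(5) = 1025
  so the recurrence gives g(5) = 1025.
From the proposed closed form g(n) = 4ⁿ + 1ⁿ - 1:
  g(5) = 1024.
The recurrence gives 1025 but the closed form gives 1024, so the closed form does not satisfy the recurrence.

No, the closed form is incorrect.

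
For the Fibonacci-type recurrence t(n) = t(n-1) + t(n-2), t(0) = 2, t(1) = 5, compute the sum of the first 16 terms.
Computing the sequence terms: 2, 5, 7, 12, 19, 31, 50, 81, 131, 212, 343, 555, 898, 1453, 2351, 3804
Adding these values together:

9954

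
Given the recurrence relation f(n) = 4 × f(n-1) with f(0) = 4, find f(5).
Computing step by step:
f(0) = 4
f(1) = 4 × 4 = 16
f(2) = 4 × 16 = 64
f(3) = 4 × 64 = 256
f(4) = 4 × 256 = 1024
f(5) = 4 × 1024 = 4096

4096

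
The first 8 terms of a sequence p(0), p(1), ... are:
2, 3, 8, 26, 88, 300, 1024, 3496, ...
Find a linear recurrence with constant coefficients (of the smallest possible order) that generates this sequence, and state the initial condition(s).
Look for the lowest-order linear relation among consecutive terms.
Observation: p(n) - 4·p(n-1) - (-2)·p(n-2) = 0 holds for the shown terms, and no order-1 relation p(n) = α·p(n-1) + β fits.
Check at n=3: 4·8 + (-2)·3 = 26. ✓

p(n) = 4p(n-1) - 2p(n-2), p(0) = 2, p(1) = 3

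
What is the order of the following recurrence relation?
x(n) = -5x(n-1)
The order is the largest lag k for which x(n-k) appears. Here the deepest term is x(n-1), so the order is 1.

Order 1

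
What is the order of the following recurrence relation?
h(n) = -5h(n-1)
The order is the largest lag k for which h(n-k) appears. Here the deepest term is h(n-1), so the order is 1.

Order 1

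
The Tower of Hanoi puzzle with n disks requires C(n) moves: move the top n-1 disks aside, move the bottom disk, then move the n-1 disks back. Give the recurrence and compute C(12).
Moving n disks = move the top n-1 disks aside (C(n-1) moves) + move the largest disk (1 move) + move the n-1 disks back on top (C(n-1) moves), so C(n) = 2C(n-1) + 1, with C(1) = 1 (a single disk takes one move).
First terms: 1, 3, 7, 15, 31, 63, … — each is one less than a power of 2. Indeed C(n) + 1 = 2(C(n-1) + 1) with C(1) + 1 = 2, so C(n) + 1 = 2ⁿ and C(n) = 2ⁿ - 1.
Hence C(12) = 2^12 - 1 = 4096 - 1 = 4095.

C(n) = 2C(n-1) + 1, C(1) = 1; C(12) = 4095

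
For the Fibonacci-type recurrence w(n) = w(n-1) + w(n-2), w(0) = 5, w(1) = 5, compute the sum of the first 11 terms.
Computing the sequence terms: 5, 5, 10, 15, 25, 40, 65, 105, 170, 275, 445
Adding these values together:

1160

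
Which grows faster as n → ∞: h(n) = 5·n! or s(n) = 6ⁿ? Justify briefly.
Comparing growth rates:
Growth-rate hierarchy: log n ≺ any polynomial ≺ any exponential cⁿ (c>1) ≺ n! ≺ nⁿ.
factorial dominates exponential base 6 asymptotically.

h(n) grows faster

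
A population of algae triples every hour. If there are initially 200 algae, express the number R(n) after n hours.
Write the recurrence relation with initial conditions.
Each hour multiplies the count by 3, so the count after n hours depends only on the count after n-1 hours: R(n) = 3 × R(n-1). The starting count gives R(0) = 200.
Unrolling n times gives the closed form R(n) = 200 × 3ⁿ.

R(n) = 3 × R(n-1), R(0) = 200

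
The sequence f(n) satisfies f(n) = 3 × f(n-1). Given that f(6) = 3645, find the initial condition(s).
In general f(n) = 3ⁿ · f(0). At n = 6: f(0) = f(6) / 3^6 = 3645 / 729 = 5.

f(0) = 5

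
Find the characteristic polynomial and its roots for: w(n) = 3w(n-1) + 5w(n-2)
Substitute w(n) = rⁿ and divide through by rⁿ⁻²: r² - 3r - 5 = 0
Discriminant: 3² + 4·5 = 29, not a perfect square, so by the quadratic formula r = (3 ± √29)/2.
General solution: w(n) = A·r₁ⁿ + B·r₂ⁿ where r₁,r₂ = (3 ± √29)/2

Characteristic: r² - 3r - 5 = 0, Roots: r = (3 ± √29)/2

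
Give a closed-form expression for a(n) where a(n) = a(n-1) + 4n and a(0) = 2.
Recurrence: a(n) = a(n-1) + 4n, initial: a(0) = 2.
Telescoping: a(n) = a(0) + 4·Σᵢ₌₁ⁿ i = 2 + 4·n(n+1)/2.

a(n) = 4·n(n+1)/2 + 2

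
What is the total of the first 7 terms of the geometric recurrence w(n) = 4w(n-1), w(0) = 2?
Computing the sequence terms: 2, 8, 32, 128, 512, 2048, 8192
Adding these values together:

10922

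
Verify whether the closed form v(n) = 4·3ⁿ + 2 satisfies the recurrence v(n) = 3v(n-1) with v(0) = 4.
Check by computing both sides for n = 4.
From the recurrence with v(0) = 4:
  v(0) = 4, v(1) = 12, v(2) = 36, v(3) = 108, v(4) = 324
  so the recurrence gives v(4) = 324.
From the proposed closed form v(n) = 4·3ⁿ + 2:
  v(4) = 326.
The recurrence gives 324 but the closed form gives 326, so the closed form does not satisfy the recurrence.

No, the closed form is incorrect.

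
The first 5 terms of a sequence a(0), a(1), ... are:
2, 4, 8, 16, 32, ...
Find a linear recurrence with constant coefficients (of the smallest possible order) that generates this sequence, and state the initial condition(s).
Look for the lowest-order linear relation among consecutive terms.
Observation: each term is 2× the previous.
Check at n=2: 2·4 = 8. ✓

a(n) = 2 × a(n-1), a(0) = 2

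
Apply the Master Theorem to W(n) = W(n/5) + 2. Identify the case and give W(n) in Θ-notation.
Master Theorem template: W(n) = a·W(n/b) + f(n).
Here: a=1, b=5, f(n)=2
Compute log_b(a) = log_5(1) = 0.
f(n) = 2 = Θ(1). Case 2: W(n) = Θ(log n).

Case 2: W(n) = Θ(log n)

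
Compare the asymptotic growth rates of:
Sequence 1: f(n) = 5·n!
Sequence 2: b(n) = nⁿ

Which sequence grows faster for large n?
Comparing growth rates:
Growth-rate hierarchy: log n ≺ any polynomial ≺ any exponential cⁿ (c>1) ≺ n! ≺ nⁿ.
super-exponential nⁿ dominates factorial asymptotically.

b(n) grows faster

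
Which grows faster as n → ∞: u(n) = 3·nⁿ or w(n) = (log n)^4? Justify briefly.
Comparing growth rates:
Growth-rate hierarchy: log n ≺ any polynomial ≺ any exponential cⁿ (c>1) ≺ n! ≺ nⁿ.
super-exponential nⁿ dominates polylogarithmic (log n)^4 asymptotically.

u(n) grows faster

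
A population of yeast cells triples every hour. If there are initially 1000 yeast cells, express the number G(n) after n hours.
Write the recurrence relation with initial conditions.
Each hour multiplies the count by 3, so the count after n hours depends only on the count after n-1 hours: G(n) = 3 × G(n-1). The starting count gives G(0) = 1000.
Unrolling n times gives the closed form G(n) = 1000 × 3ⁿ.

G(n) = 3 × G(n-1), G(0) = 1000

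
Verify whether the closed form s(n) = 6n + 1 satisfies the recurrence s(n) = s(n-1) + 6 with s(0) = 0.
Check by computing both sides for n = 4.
From the recurrence with s(0) = 0:
  s(0) = 0, s(1) = 6, s(2) = 12, s(3) = 18, s(4) = 24
  so the recurrence gives s(4) = 24.
From the proposed closed form s(n) = 6n + 1:
  s(4) = 25.
The recurrence gives 24 but the closed form gives 25, so the closed form does not satisfy the recurrence.

No, the closed form is incorrect.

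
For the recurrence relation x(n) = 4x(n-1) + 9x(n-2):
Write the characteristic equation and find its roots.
Substitute x(n) = rⁿ and divide through by rⁿ⁻²: r² - 4r - 9 = 0
Discriminant: 4² + 4·9 = 52, not a perfect square, so by the quadratic formula r = (4 ± √52)/2.
General solution: x(n) = A·r₁ⁿ + B·r₂ⁿ where r₁,r₂ = (4 ± √52)/2

Characteristic: r² - 4r - 9 = 0, Roots: r = (4 ± √52)/2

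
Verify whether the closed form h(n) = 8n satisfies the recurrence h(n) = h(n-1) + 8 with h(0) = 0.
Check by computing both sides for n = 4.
From the recurrence with h(0) = 0:
  h(0) = 0, h(1) = 8, h(2) = 16, h(3) = 24, h(4) = 32
  so the recurrence gives h(4) = 32.
From the proposed closed form h(n) = 8n:
  h(4) = 32.
Both sides give 32 at n = 4, and the initial condition(s) match, so the closed form is consistent.

Yes, the closed form is correct.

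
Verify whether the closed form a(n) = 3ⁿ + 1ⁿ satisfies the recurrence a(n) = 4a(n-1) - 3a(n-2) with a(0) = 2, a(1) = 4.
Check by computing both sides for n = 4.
From the recurrence with a(0) = 2, a(1) = 4:
  a(0) = 2, a(1) = 4, a(2) = 10, a(3) = 28, a(4) = 82
  so the recurrence gives a(4) = 82.
From the proposed closed form a(n) = 3ⁿ + 1ⁿ:
  a(4) = 82.
Both sides give 82 at n = 4, and the initial condition(s) match, so the closed form is consistent.

Yes, the closed form is correct.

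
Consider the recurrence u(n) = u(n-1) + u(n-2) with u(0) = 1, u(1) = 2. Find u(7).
Computing the sequence terms:
1, 2, 3, 5, 8, 13, 21, 34

34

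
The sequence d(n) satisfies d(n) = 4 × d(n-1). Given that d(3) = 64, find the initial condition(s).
In general d(n) = 4ⁿ · d(0). At n = 3: d(0) = d(3) / 4^3 = 64 / 64 = 1.

d(0) = 1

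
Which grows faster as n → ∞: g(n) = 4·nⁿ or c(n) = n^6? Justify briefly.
Comparing growth rates:
Growth-rate hierarchy: log n ≺ any polynomial ≺ any exponential cⁿ (c>1) ≺ n! ≺ nⁿ.
super-exponential nⁿ dominates polynomial degree 6 asymptotically.

g(n) grows faster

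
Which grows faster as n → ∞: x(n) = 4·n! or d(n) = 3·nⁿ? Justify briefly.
Comparing growth rates:
Growth-rate hierarchy: log n ≺ any polynomial ≺ any exponential cⁿ (c>1) ≺ n! ≺ nⁿ.
super-exponential nⁿ dominates factorial asymptotically.

d(n) grows faster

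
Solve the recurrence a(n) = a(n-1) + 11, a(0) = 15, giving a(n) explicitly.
Recurrence: a(n) = a(n-1) + 11, initial: a(0) = 15.
Each step adds 11, so a(n) = a(0) + 11n = 11n + 15.

a(n) = 11n + 15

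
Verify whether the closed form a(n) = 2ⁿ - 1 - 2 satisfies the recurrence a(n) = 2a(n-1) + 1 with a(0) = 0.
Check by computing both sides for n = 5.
From the recurrence with a(0) = 0:
  a(0) = 0, a(1) = 1, a(2) = 3, a(3) = 7, a(4) = 15, a(5) = 31
  so the recurrence gives a(5) = 31.
From the proposed closed form a(n) = 2ⁿ - 1 - 2:
  a(5) = 29.
The recurrence gives 31 but the closed form gives 29, so the closed form does not satisfy the recurrence.

No, the closed form is incorrect.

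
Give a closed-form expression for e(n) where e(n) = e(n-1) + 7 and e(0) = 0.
Recurrence: e(n) = e(n-1) + 7, initial: e(0) = 0.
Each step adds 7, so e(n) = e(0) + 7n = 7n.

e(n) = 7n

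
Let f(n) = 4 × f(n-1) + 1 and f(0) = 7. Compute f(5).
Computing step by step:
f(0) = 7
f(1) = 4 × 7 + 1 = 29
f(2) = 4 × 29 + 1 = 117
f(3) = 4 × 117 + 1 = 469
f(4) = 4 × 469 + 1 = 1877
f(5) = 4 × 1877 + 1 = 7509

7509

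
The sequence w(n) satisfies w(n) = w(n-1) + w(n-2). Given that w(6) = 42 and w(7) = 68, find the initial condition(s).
Work backwards using w(k) = w(k+2) - w(k+1):
w(5) = w(7) - w(6) = 68 - 42 = 26
w(4) = w(6) - w(5) = 42 - 26 = 16
w(3) = w(5) - w(4) = 26 - 16 = 10
w(2) = w(4) - w(3) = 16 - 10 = 6
w(1) = w(3) - w(2) = 10 - 6 = 4
w(0) = w(2) - w(1) = 6 - 4 = 2

w(0) = 2, w(1) = 4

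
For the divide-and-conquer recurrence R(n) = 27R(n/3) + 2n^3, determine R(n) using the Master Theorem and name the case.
Master Theorem template: R(n) = a·R(n/b) + f(n).
Here: a=27, b=3, f(n)=2n^3
Compute log_b(a) = log_3(27) = 3.
f(n) = 2n^3 = Θ(n^3). Case 2: R(n) = Θ(n^3 log n).

Case 2: R(n) = Θ(n^3 log n)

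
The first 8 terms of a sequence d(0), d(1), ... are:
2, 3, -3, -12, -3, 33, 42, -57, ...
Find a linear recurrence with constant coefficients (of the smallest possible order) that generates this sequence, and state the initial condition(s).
Look for the lowest-order linear relation among consecutive terms.
Observation: d(n) - 1·d(n-1) - (-3)·d(n-2) = 0 holds for the shown terms, and no order-1 relation d(n) = α·d(n-1) + β fits.
Check at n=3: 1·-3 + (-3)·3 = -12. ✓

d(n) = d(n-1) - 3d(n-2), d(0) = 2, d(1) = 3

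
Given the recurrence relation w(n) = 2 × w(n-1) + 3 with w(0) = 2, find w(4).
Computing step by step:
w(0) = 2
w(1) = 2 × 2 + 3 = 7
w(2) = 2 × 7 + 3 = 17
w(3) = 2 × 17 + 3 = 37
w(4) = 2 × 37 + 3 = 77

77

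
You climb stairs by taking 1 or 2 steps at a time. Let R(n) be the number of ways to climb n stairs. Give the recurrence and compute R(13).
Condition on the size of the last step (1 to 2): before it there were n-1, …, n-2 stairs climbed, and these cases are disjoint, so R(n) = R(n-1) + R(n-2) (Fibonacci-type sequence).
Initial conditions by direct count (compositions of i into parts ≤ 2): R(1) = 1; R(2) = 2.
Iterating the recurrence: R(3) = 3, R(4) = 5, R(5) = 8, R(6) = 13, R(7) = 21, R(8) = 34, R(9) = 55, R(10) = 89, R(11) = 144, R(12) = 233, R(13) = 377.

R(n) = R(n-1) + R(n-2), R(1) = 1, R(2) = 2; R(13) = 377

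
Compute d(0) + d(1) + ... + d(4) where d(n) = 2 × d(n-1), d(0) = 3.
Computing the sequence terms: 3, 6, 12, 24, 48
Adding these values together:

93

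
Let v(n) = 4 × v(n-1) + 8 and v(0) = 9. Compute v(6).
Computing step by step:
v(0) = 9
v(1) = 4 × 9 + 8 = 44
v(2) = 4 × 44 + 8 = 184
v(3) = 4 × 184 + 8 = 744
v(4) = 4 × 744 + 8 = 2984
v(5) = 4 × 2984 + 8 = 11944
v(6) = 4 × 11944 + 8 = 47784

47784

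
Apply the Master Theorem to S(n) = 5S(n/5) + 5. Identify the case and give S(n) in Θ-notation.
Master Theorem template: S(n) = a·S(n/b) + f(n).
Here: a=5, b=5, f(n)=5
Compute log_b(a) = log_5(5) = 1.
f(n) = 5 = O(n^(1-ε)) with ε = 1. Case 1: S(n) = Θ(n^log_b(a)) = Θ(n).

Case 1: S(n) = Θ(n)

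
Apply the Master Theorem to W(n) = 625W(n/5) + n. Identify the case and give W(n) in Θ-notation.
Master Theorem template: W(n) = a·W(n/b) + f(n).
Here: a=625, b=5, f(n)=n
Compute log_b(a) = log_5(625) = 4.
f(n) = n = O(n^(4-ε)) with ε = 3. Case 1: W(n) = Θ(n^log_b(a)) = Θ(n^4).

Case 1: W(n) = Θ(n^4)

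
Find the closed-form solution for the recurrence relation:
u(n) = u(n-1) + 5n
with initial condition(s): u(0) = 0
Recurrence: u(n) = u(n-1) + 5n, initial: u(0) = 0.
Telescoping: u(n) = u(0) + 5·Σᵢ₌₁ⁿ i = 0 + 5·n(n+1)/2.

u(n) = 5·n(n+1)/2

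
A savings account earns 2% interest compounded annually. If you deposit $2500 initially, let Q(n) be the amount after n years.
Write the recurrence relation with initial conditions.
Each year the balance grows by 2%, i.e. is multiplied by 1 + 2/100 = 1.02, so Q(n) = 1.02 × Q(n-1). The initial deposit gives Q(0) = 2500.
Unrolling gives the closed form Q(n) = 2500 × (1.02)ⁿ.

Q(n) = 1.02 × Q(n-1), Q(0) = 2500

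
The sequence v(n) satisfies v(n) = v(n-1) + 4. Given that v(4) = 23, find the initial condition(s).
v(4) = v(0) + 4·4, so v(0) = 23 - 16 = 7.

v(0) = 7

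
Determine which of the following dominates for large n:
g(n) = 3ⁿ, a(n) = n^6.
Comparing growth rates:
Growth-rate hierarchy: log n ≺ any polynomial ≺ any exponential cⁿ (c>1) ≺ n! ≺ nⁿ.
exponential base 3 dominates polynomial degree 6 asymptotically.

g(n) grows faster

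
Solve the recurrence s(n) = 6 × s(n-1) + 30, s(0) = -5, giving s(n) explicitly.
Recurrence: s(n) = 6 × s(n-1) + 30, initial: s(0) = -5.
Try s(n) = A·6ⁿ + C. Substituting: A·6ⁿ + C = 6(A·6ⁿ⁻¹ + C) + 30 = A·6ⁿ + 6C + 30, so C = 6C + 30, giving C = -6. Then s(0) = A - 6 = -5 gives A = 1.

s(n) = 6ⁿ - 6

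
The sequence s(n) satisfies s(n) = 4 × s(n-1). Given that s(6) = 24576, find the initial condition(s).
In general s(n) = 4ⁿ · s(0). At n = 6: s(0) = s(6) / 4^6 = 24576 / 4096 = 6.

s(0) = 6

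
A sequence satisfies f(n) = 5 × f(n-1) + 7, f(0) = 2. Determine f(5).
Computing step by step:
f(0) = 2
f(1) = 5 × 2 + 7 = 17
f(2) = 5 × 17 + 7 = 92
f(3) = 5 × 92 + 7 = 467
f(4) = 5 × 467 + 7 = 2342
f(5) = 5 × 2342 + 7 = 11717

11717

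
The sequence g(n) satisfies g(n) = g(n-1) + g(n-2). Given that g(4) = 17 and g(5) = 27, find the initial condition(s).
Work backwards using g(k) = g(k+2) - g(k+1):
g(3) = g(5) - g(4) = 27 - 17 = 10
g(2) = g(4) - g(3) = 17 - 10 = 7
g(1) = g(3) - g(2) = 10 - 7 = 3
g(0) = g(2) - g(1) = 7 - 3 = 4

g(0) = 4, g(1) = 3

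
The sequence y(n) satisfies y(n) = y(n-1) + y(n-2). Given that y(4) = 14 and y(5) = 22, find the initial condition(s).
Work backwards using y(k) = y(k+2) - y(k+1):
y(3) = y(5) - y(4) = 22 - 14 = 8
y(2) = y(4) - y(3) = 14 - 8 = 6
y(1) = y(3) - y(2) = 8 - 6 = 2
y(0) = y(2) - y(1) = 6 - 2 = 4

y(0) = 4, y(1) = 2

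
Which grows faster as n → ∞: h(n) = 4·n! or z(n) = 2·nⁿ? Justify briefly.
Comparing growth rates:
Growth-rate hierarchy: log n ≺ any polynomial ≺ any exponential cⁿ (c>1) ≺ n! ≺ nⁿ.
super-exponential nⁿ dominates factorial asymptotically.

z(n) grows faster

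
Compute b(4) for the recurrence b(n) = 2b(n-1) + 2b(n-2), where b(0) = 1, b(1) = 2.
Computing the sequence terms:
1, 2, 6, 16, 44

44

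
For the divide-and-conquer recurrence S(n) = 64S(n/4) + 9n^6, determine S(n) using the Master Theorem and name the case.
Master Theorem template: S(n) = a·S(n/b) + f(n).
Here: a=64, b=4, f(n)=9n^6
Compute log_b(a) = log_4(64) = 3.
f(n) = 9n^6 = Ω(n^(3+ε)) with ε = 3, and the regularity condition holds (a·f(n/b) = (a/b^6)·f(n) with a/b^6 = 4^-3 < 1). Case 3: S(n) = Θ(f(n)) = Θ(n^6).

Case 3: S(n) = Θ(n^6)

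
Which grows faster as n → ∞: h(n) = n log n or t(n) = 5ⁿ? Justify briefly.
Comparing growth rates:
Growth-rate hierarchy: log n ≺ any polynomial ≺ any exponential cⁿ (c>1) ≺ n! ≺ nⁿ.
exponential base 5 dominates polynomial degree 1 (with log factor) asymptotically.

t(n) grows faster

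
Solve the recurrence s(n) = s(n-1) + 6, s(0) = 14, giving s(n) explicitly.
Recurrence: s(n) = s(n-1) + 6, initial: s(0) = 14.
Each step adds 6, so s(n) = s(0) + 6n = 6n + 14.

s(n) = 6n + 14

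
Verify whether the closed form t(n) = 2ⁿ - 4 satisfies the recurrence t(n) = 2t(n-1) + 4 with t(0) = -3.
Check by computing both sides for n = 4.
From the recurrence with t(0) = -3:
  t(0) = -3, t(1) = -2, t(2) = 0, t(3) = 4, t(4) = 12
  so the recurrence gives t(4) = 12.
From the proposed closed form t(n) = 2ⁿ - 4:
  t(4) = 12.
Both sides give 12 at n = 4, and the initial condition(s) match, so the closed form is consistent.

Yes, the closed form is correct.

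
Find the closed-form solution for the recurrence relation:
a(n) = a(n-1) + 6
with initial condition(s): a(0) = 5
Recurrence: a(n) = a(n-1) + 6, initial: a(0) = 5.
Each step adds 6, so a(n) = a(0) + 6n = 6n + 5.

a(n) = 6n + 5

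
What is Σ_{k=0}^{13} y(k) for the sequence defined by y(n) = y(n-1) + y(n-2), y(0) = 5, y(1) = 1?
Computing the sequence terms: 5, 1, 6, 7, 13, 20, 33, 53, 86, 139, 225, 364, 589, 953
Adding these values together:

2494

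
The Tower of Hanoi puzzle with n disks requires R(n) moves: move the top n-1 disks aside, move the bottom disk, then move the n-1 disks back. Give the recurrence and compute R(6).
Moving n disks = move the top n-1 disks aside (R(n-1) moves) + move the largest disk (1 move) + move the n-1 disks back on top (R(n-1) moves), so R(n) = 2R(n-1) + 1, with R(1) = 1 (a single disk takes one move).
First terms: 1, 3, 7, 15, 31, 63, … — each is one less than a power of 2. Indeed R(n) + 1 = 2(R(n-1) + 1) with R(1) + 1 = 2, so R(n) + 1 = 2ⁿ and R(n) = 2ⁿ - 1.
Hence R(6) = 2^6 - 1 = 64 - 1 = 63.

R(n) = 2R(n-1) + 1, R(1) = 1; R(6) = 63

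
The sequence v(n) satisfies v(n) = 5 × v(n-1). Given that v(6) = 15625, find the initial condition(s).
In general v(n) = 5ⁿ · v(0). At n = 6: v(0) = v(6) / 5^6 = 15625 / 15625 = 1.

v(0) = 1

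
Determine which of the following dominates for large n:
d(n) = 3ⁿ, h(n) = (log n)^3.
Comparing growth rates:
Growth-rate hierarchy: log n ≺ any polynomial ≺ any exponential cⁿ (c>1) ≺ n! ≺ nⁿ.
exponential base 3 dominates polylogarithmic (log n)^3 asymptotically.

d(n) grows faster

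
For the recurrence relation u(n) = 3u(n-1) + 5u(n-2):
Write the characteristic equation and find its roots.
Substitute u(n) = rⁿ and divide through by rⁿ⁻²: r² - 3r - 5 = 0
Discriminant: 3² + 4·5 = 29, not a perfect square, so by the quadratic formula r = (3 ± √29)/2.
General solution: u(n) = A·r₁ⁿ + B·r₂ⁿ where r₁,r₂ = (3 ± √29)/2

Characteristic: r² - 3r - 5 = 0, Roots: r = (3 ± √29)/2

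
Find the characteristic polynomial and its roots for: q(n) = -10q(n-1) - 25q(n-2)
Substitute q(n) = rⁿ and divide through by rⁿ⁻²: r² + 10r + 25 = 0
Factor: (r + 5)² = 0, so r = -5 (double root).
General solution: q(n) = (A + Bn)·(-5)ⁿ

Characteristic: r² + 10r + 25 = 0, Roots: r = -5 (double root)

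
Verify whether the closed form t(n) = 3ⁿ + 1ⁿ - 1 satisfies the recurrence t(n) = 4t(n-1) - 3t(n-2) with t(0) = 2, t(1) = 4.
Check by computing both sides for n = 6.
From the recurrence with t(0) = 2, t(1) = 4:
  t(0) = 2, t(1) = 4, t(2) = 10, t(3) = 28, t(4) = 82, t(5) = 244, t(6) = 730
  so the recurrence gives t(6) = 730.
From the proposed closed form t(n) = 3ⁿ + 1ⁿ - 1:
  t(6) = 729.
The recurrence gives 730 but the closed form gives 729, so the closed form does not satisfy the recurrence.

No, the closed form is incorrect.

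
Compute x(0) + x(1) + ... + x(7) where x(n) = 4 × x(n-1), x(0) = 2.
Computing the sequence terms: 2, 8, 32, 128, 512, 2048, 8192, 32768
Adding these values together:

43690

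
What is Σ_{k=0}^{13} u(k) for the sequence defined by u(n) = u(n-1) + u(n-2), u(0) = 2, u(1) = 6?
Computing the sequence terms: 2, 6, 8, 14, 22, 36, 58, 94, 152, 246, 398, 644, 1042, 1686
Adding these values together:

4408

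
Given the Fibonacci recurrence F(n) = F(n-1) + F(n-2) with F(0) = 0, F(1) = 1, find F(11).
Computing the sequence terms:
0, 1, 1, 2, 3, 5, 8, 13, 21, 34, 55, 89

89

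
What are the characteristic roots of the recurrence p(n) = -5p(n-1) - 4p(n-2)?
Substitute p(n) = rⁿ and divide through by rⁿ⁻²: r² + 5r + 4 = 0
Factor: (r + 1)(r + 4) = 0, so r = -1, -4.
General solution: p(n) = A·(-1)ⁿ + B·(-4)ⁿ

Characteristic: r² + 5r + 4 = 0, Roots: r = -1, -4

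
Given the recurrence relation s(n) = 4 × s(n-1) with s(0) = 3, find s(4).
Computing step by step:
s(0) = 3
s(1) = 4 × 3 = 12
s(2) = 4 × 12 = 48
s(3) = 4 × 48 = 192
s(4) = 4 × 192 = 768

768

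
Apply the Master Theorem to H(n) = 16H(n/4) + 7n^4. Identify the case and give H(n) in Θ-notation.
Master Theorem template: H(n) = a·H(n/b) + f(n).
Here: a=16, b=4, f(n)=7n^4
Compute log_b(a) = log_4(16) = 2.
f(n) = 7n^4 = Ω(n^(2+ε)) with ε = 2, and the regularity condition holds (a·f(n/b) = (a/b^4)·f(n) with a/b^4 = 4^-2 < 1). Case 3: H(n) = Θ(f(n)) = Θ(n^4).

Case 3: H(n) = Θ(n^4)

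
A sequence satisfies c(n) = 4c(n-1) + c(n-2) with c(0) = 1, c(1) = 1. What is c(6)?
Computing the sequence terms:
1, 1, 5, 21, 89, 377, 1597

1597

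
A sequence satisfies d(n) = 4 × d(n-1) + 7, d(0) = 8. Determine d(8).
Computing step by step:
d(0) = 8
d(1) = 4 × 8 + 7 = 39
d(2) = 4 × 39 + 7 = 163
d(3) = 4 × 163 + 7 = 659
d(4) = 4 × 659 + 7 = 2643
d(5) = 4 × 2643 + 7 = 10579
d(6) = 4 × 10579 + 7 = 42323
d(7) = 4 × 42323 + 7 = 169299
d(8) = 4 × 169299 + 7 = 677203

677203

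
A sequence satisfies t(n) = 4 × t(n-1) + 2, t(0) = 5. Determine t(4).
Computing step by step:
t(0) = 5
t(1) = 4 × 5 + 2 = 22
t(2) = 4 × 22 + 2 = 90
t(3) = 4 × 90 + 2 = 362
t(4) = 4 × 362 + 2 = 1450

1450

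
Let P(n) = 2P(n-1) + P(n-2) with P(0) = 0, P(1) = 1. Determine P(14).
Computing the sequence terms:
0, 1, 2, 5, 12, 29, 70, 169, 408, 985, 2378, 5741, 13860, 33461, 80782

80782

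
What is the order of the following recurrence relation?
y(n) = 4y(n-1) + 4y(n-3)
The order is the largest lag k for which y(n-k) appears. Here the deepest term is y(n-3), so the order is 3.

Order 3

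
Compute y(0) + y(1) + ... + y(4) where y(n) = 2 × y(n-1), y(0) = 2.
Computing the sequence terms: 2, 4, 8, 16, 32
Adding these values together:

62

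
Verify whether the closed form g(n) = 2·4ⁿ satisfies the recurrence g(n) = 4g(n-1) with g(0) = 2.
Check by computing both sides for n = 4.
From the recurrence with g(0) = 2:
  g(0) = 2, g(1) = 8, g(2) = 32, g(3) = 128, g(4) = 512
  so the recurrence gives g(4) = 512.
From the proposed closed form g(n) = 2·4ⁿ:
  g(4) = 512.
Both sides give 512 at n = 4, and the initial condition(s) match, so the closed form is consistent.

Yes, the closed form is correct.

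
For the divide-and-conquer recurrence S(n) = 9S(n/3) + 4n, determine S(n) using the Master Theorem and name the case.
Master Theorem template: S(n) = a·S(n/b) + f(n).
Here: a=9, b=3, f(n)=4n
Compute log_b(a) = log_3(9) = 2.
f(n) = 4n = O(n^(2-ε)) with ε = 1. Case 1: S(n) = Θ(n^log_b(a)) = Θ(n^2).

Case 1: S(n) = Θ(n^2)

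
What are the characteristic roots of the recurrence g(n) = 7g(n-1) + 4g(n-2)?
Substitute g(n) = rⁿ and divide through by rⁿ⁻²: r² - 7r - 4 = 0
Discriminant: 7² + 4·4 = 65, not a perfect square, so by the quadratic formula r = (7 ± √65)/2.
General solution: g(n) = A·r₁ⁿ + B·r₂ⁿ where r₁,r₂ = (7 ± √65)/2

Characteristic: r² - 7r - 4 = 0, Roots: r = (7 ± √65)/2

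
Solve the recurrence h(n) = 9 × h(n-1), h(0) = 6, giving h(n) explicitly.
Recurrence: h(n) = 9 × h(n-1), initial: h(0) = 6.
Each term is 9 times the previous, so this is geometric with ratio 9. After n steps: h(n) = h(0)·9ⁿ = 6·9ⁿ.

h(n) = 6·9ⁿ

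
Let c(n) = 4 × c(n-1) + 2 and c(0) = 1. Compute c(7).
Computing step by step:
c(0) = 1
c(1) = 4 × 1 + 2 = 6
c(2) = 4 × 6 + 2 = 26
c(3) = 4 × 26 + 2 = 106
c(4) = 4 × 106 + 2 = 426
c(5) = 4 × 426 + 2 = 1706
c(6) = 4 × 1706 + 2 = 6826
c(7) = 4 × 6826 + 2 = 27306

27306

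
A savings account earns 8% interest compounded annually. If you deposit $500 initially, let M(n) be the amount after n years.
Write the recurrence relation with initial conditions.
Each year the balance grows by 8%, i.e. is multiplied by 1 + 8/100 = 1.08, so M(n) = 1.08 × M(n-1). The initial deposit gives M(0) = 500.
Unrolling gives the closed form M(n) = 500 × (1.08)ⁿ.

M(n) = 1.08 × M(n-1), M(0) = 500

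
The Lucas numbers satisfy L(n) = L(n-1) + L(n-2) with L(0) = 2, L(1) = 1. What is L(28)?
Computing the sequence terms:
2, 1, 3, 4, 7, 11, 18, 29, 47, 76, 123, 199, 322, 521, 843, 1364, 2207, 3571, 5778, 9349, 15127, 24476, 39603, 64079, 103682, 167761, 271443, 439204, 710647

710647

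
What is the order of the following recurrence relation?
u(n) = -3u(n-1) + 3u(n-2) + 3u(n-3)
The order is the largest lag k for which u(n-k) appears. Here the deepest term is u(n-3), so the order is 3.

Order 3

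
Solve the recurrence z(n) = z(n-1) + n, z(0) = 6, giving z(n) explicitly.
Recurrence: z(n) = z(n-1) + n, initial: z(0) = 6.
Telescoping: z(n) = z(0) + Σᵢ₌₁ⁿ i = 6 + n(n+1)/2.

z(n) = n(n+1)/2 + 6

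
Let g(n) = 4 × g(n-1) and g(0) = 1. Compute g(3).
Computing step by step:
g(0) = 1
g(1) = 4 × 1 = 4
g(2) = 4 × 4 = 16
g(3) = 4 × 16 = 64

64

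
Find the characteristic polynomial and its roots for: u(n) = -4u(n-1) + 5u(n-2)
Substitute u(n) = rⁿ and divide through by rⁿ⁻²: r² + 4r - 5 = 0
Factor: (r - 1)(r + 5) = 0, so r = 1, -5.
General solution: u(n) = A·1ⁿ + B·(-5)ⁿ

Characteristic: r² + 4r - 5 = 0, Roots: r = 1, -5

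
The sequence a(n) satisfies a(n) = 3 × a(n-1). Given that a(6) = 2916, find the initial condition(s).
In general a(n) = 3ⁿ · a(0). At n = 6: a(0) = a(6) / 3^6 = 2916 / 729 = 4.

a(0) = 4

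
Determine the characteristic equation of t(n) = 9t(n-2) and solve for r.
Substitute t(n) = rⁿ and divide through by rⁿ⁻²: r² - 9 = 0
Factor: (r + 3)(r - 3) = 0, so r = -3, 3.
General solution: t(n) = A·(-3)ⁿ + B·3ⁿ

Characteristic: r² - 9 = 0, Roots: r = -3, 3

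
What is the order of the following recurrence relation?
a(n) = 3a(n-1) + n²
The order is the largest lag k for which a(n-k) appears. Here the deepest term is a(n-1) (the n² term is non-homogeneous and does not affect the order), so the order is 1.

Order 1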